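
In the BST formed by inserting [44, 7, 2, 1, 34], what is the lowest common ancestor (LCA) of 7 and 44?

Tree insertion order: [44, 7, 2, 1, 34]
Tree (level-order array): [44, 7, None, 2, 34, 1]
In a BST, the LCA of p=7, q=44 is the first node v on the
root-to-leaf path with p <= v <= q (go left if both < v, right if both > v).
Walk from root:
  at 44: 7 <= 44 <= 44, this is the LCA
LCA = 44


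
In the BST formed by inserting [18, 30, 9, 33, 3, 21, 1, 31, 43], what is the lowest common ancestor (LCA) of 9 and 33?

Tree insertion order: [18, 30, 9, 33, 3, 21, 1, 31, 43]
Tree (level-order array): [18, 9, 30, 3, None, 21, 33, 1, None, None, None, 31, 43]
In a BST, the LCA of p=9, q=33 is the first node v on the
root-to-leaf path with p <= v <= q (go left if both < v, right if both > v).
Walk from root:
  at 18: 9 <= 18 <= 33, this is the LCA
LCA = 18


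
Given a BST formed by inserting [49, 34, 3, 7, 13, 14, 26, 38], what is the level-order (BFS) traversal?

Tree insertion order: [49, 34, 3, 7, 13, 14, 26, 38]
Tree (level-order array): [49, 34, None, 3, 38, None, 7, None, None, None, 13, None, 14, None, 26]
BFS from the root, enqueuing left then right child of each popped node:
  queue [49] -> pop 49, enqueue [34], visited so far: [49]
  queue [34] -> pop 34, enqueue [3, 38], visited so far: [49, 34]
  queue [3, 38] -> pop 3, enqueue [7], visited so far: [49, 34, 3]
  queue [38, 7] -> pop 38, enqueue [none], visited so far: [49, 34, 3, 38]
  queue [7] -> pop 7, enqueue [13], visited so far: [49, 34, 3, 38, 7]
  queue [13] -> pop 13, enqueue [14], visited so far: [49, 34, 3, 38, 7, 13]
  queue [14] -> pop 14, enqueue [26], visited so far: [49, 34, 3, 38, 7, 13, 14]
  queue [26] -> pop 26, enqueue [none], visited so far: [49, 34, 3, 38, 7, 13, 14, 26]
Result: [49, 34, 3, 38, 7, 13, 14, 26]


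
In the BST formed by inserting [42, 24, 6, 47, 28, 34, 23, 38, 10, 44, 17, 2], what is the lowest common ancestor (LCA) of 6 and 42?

Tree insertion order: [42, 24, 6, 47, 28, 34, 23, 38, 10, 44, 17, 2]
Tree (level-order array): [42, 24, 47, 6, 28, 44, None, 2, 23, None, 34, None, None, None, None, 10, None, None, 38, None, 17]
In a BST, the LCA of p=6, q=42 is the first node v on the
root-to-leaf path with p <= v <= q (go left if both < v, right if both > v).
Walk from root:
  at 42: 6 <= 42 <= 42, this is the LCA
LCA = 42


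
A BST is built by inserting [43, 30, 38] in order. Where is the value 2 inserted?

Starting tree (level order): [43, 30, None, None, 38]
Insertion path: 43 -> 30
Result: insert 2 as left child of 30
Final tree (level order): [43, 30, None, 2, 38]


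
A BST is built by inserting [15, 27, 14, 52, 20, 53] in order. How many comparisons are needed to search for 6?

Search path for 6: 15 -> 14
Found: False
Comparisons: 2


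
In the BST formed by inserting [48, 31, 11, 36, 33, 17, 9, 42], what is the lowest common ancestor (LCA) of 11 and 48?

Tree insertion order: [48, 31, 11, 36, 33, 17, 9, 42]
Tree (level-order array): [48, 31, None, 11, 36, 9, 17, 33, 42]
In a BST, the LCA of p=11, q=48 is the first node v on the
root-to-leaf path with p <= v <= q (go left if both < v, right if both > v).
Walk from root:
  at 48: 11 <= 48 <= 48, this is the LCA
LCA = 48


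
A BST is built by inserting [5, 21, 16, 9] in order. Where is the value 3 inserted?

Starting tree (level order): [5, None, 21, 16, None, 9]
Insertion path: 5
Result: insert 3 as left child of 5
Final tree (level order): [5, 3, 21, None, None, 16, None, 9]


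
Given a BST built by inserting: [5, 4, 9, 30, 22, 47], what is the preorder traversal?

Tree insertion order: [5, 4, 9, 30, 22, 47]
Tree (level-order array): [5, 4, 9, None, None, None, 30, 22, 47]
Preorder traversal: [5, 4, 9, 30, 22, 47]


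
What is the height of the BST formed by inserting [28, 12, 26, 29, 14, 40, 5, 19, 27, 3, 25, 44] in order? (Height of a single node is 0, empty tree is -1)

Insertion order: [28, 12, 26, 29, 14, 40, 5, 19, 27, 3, 25, 44]
Tree (level-order array): [28, 12, 29, 5, 26, None, 40, 3, None, 14, 27, None, 44, None, None, None, 19, None, None, None, None, None, 25]
Compute height bottom-up (empty subtree = -1):
  height(3) = 1 + max(-1, -1) = 0
  height(5) = 1 + max(0, -1) = 1
  height(25) = 1 + max(-1, -1) = 0
  height(19) = 1 + max(-1, 0) = 1
  height(14) = 1 + max(-1, 1) = 2
  height(27) = 1 + max(-1, -1) = 0
  height(26) = 1 + max(2, 0) = 3
  height(12) = 1 + max(1, 3) = 4
  height(44) = 1 + max(-1, -1) = 0
  height(40) = 1 + max(-1, 0) = 1
  height(29) = 1 + max(-1, 1) = 2
  height(28) = 1 + max(4, 2) = 5
Height = 5


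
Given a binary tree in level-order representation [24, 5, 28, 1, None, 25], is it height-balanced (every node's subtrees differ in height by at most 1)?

Tree (level-order array): [24, 5, 28, 1, None, 25]
Definition: a tree is height-balanced if, at every node, |h(left) - h(right)| <= 1 (empty subtree has height -1).
Bottom-up per-node check:
  node 1: h_left=-1, h_right=-1, diff=0 [OK], height=0
  node 5: h_left=0, h_right=-1, diff=1 [OK], height=1
  node 25: h_left=-1, h_right=-1, diff=0 [OK], height=0
  node 28: h_left=0, h_right=-1, diff=1 [OK], height=1
  node 24: h_left=1, h_right=1, diff=0 [OK], height=2
All nodes satisfy the balance condition.
Result: Balanced


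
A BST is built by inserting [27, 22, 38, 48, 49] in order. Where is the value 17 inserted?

Starting tree (level order): [27, 22, 38, None, None, None, 48, None, 49]
Insertion path: 27 -> 22
Result: insert 17 as left child of 22
Final tree (level order): [27, 22, 38, 17, None, None, 48, None, None, None, 49]


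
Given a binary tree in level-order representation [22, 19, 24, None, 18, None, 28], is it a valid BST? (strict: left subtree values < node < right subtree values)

Level-order array: [22, 19, 24, None, 18, None, 28]
Validate using subtree bounds (lo, hi): at each node, require lo < value < hi,
then recurse left with hi=value and right with lo=value.
Preorder trace (stopping at first violation):
  at node 22 with bounds (-inf, +inf): OK
  at node 19 with bounds (-inf, 22): OK
  at node 18 with bounds (19, 22): VIOLATION
Node 18 violates its bound: not (19 < 18 < 22).
Result: Not a valid BST


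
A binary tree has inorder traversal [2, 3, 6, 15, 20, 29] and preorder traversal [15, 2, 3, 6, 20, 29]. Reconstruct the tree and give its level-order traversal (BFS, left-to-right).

Inorder:  [2, 3, 6, 15, 20, 29]
Preorder: [15, 2, 3, 6, 20, 29]
Algorithm: preorder visits root first, so consume preorder in order;
for each root, split the current inorder slice at that value into
left-subtree inorder and right-subtree inorder, then recurse.
Recursive splits:
  root=15; inorder splits into left=[2, 3, 6], right=[20, 29]
  root=2; inorder splits into left=[], right=[3, 6]
  root=3; inorder splits into left=[], right=[6]
  root=6; inorder splits into left=[], right=[]
  root=20; inorder splits into left=[], right=[29]
  root=29; inorder splits into left=[], right=[]
Reconstructed level-order: [15, 2, 20, 3, 29, 6]


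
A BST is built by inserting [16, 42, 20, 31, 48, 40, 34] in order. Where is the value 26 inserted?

Starting tree (level order): [16, None, 42, 20, 48, None, 31, None, None, None, 40, 34]
Insertion path: 16 -> 42 -> 20 -> 31
Result: insert 26 as left child of 31
Final tree (level order): [16, None, 42, 20, 48, None, 31, None, None, 26, 40, None, None, 34]


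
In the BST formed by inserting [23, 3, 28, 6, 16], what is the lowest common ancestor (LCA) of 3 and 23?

Tree insertion order: [23, 3, 28, 6, 16]
Tree (level-order array): [23, 3, 28, None, 6, None, None, None, 16]
In a BST, the LCA of p=3, q=23 is the first node v on the
root-to-leaf path with p <= v <= q (go left if both < v, right if both > v).
Walk from root:
  at 23: 3 <= 23 <= 23, this is the LCA
LCA = 23


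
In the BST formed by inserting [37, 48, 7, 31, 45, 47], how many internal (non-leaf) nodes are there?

Tree built from: [37, 48, 7, 31, 45, 47]
Tree (level-order array): [37, 7, 48, None, 31, 45, None, None, None, None, 47]
Rule: An internal node has at least one child.
Per-node child counts:
  node 37: 2 child(ren)
  node 7: 1 child(ren)
  node 31: 0 child(ren)
  node 48: 1 child(ren)
  node 45: 1 child(ren)
  node 47: 0 child(ren)
Matching nodes: [37, 7, 48, 45]
Count of internal (non-leaf) nodes: 4


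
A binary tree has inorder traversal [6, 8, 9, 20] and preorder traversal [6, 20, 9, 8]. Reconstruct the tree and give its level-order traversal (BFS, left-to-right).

Inorder:  [6, 8, 9, 20]
Preorder: [6, 20, 9, 8]
Algorithm: preorder visits root first, so consume preorder in order;
for each root, split the current inorder slice at that value into
left-subtree inorder and right-subtree inorder, then recurse.
Recursive splits:
  root=6; inorder splits into left=[], right=[8, 9, 20]
  root=20; inorder splits into left=[8, 9], right=[]
  root=9; inorder splits into left=[8], right=[]
  root=8; inorder splits into left=[], right=[]
Reconstructed level-order: [6, 20, 9, 8]


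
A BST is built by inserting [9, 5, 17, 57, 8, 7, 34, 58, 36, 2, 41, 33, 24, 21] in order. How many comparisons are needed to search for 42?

Search path for 42: 9 -> 17 -> 57 -> 34 -> 36 -> 41
Found: False
Comparisons: 6


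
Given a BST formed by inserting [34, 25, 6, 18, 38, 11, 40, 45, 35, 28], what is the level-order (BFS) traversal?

Tree insertion order: [34, 25, 6, 18, 38, 11, 40, 45, 35, 28]
Tree (level-order array): [34, 25, 38, 6, 28, 35, 40, None, 18, None, None, None, None, None, 45, 11]
BFS from the root, enqueuing left then right child of each popped node:
  queue [34] -> pop 34, enqueue [25, 38], visited so far: [34]
  queue [25, 38] -> pop 25, enqueue [6, 28], visited so far: [34, 25]
  queue [38, 6, 28] -> pop 38, enqueue [35, 40], visited so far: [34, 25, 38]
  queue [6, 28, 35, 40] -> pop 6, enqueue [18], visited so far: [34, 25, 38, 6]
  queue [28, 35, 40, 18] -> pop 28, enqueue [none], visited so far: [34, 25, 38, 6, 28]
  queue [35, 40, 18] -> pop 35, enqueue [none], visited so far: [34, 25, 38, 6, 28, 35]
  queue [40, 18] -> pop 40, enqueue [45], visited so far: [34, 25, 38, 6, 28, 35, 40]
  queue [18, 45] -> pop 18, enqueue [11], visited so far: [34, 25, 38, 6, 28, 35, 40, 18]
  queue [45, 11] -> pop 45, enqueue [none], visited so far: [34, 25, 38, 6, 28, 35, 40, 18, 45]
  queue [11] -> pop 11, enqueue [none], visited so far: [34, 25, 38, 6, 28, 35, 40, 18, 45, 11]
Result: [34, 25, 38, 6, 28, 35, 40, 18, 45, 11]


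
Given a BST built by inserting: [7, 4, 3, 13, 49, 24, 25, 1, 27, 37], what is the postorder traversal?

Tree insertion order: [7, 4, 3, 13, 49, 24, 25, 1, 27, 37]
Tree (level-order array): [7, 4, 13, 3, None, None, 49, 1, None, 24, None, None, None, None, 25, None, 27, None, 37]
Postorder traversal: [1, 3, 4, 37, 27, 25, 24, 49, 13, 7]


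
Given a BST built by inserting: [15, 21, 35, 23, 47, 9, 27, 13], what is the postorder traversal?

Tree insertion order: [15, 21, 35, 23, 47, 9, 27, 13]
Tree (level-order array): [15, 9, 21, None, 13, None, 35, None, None, 23, 47, None, 27]
Postorder traversal: [13, 9, 27, 23, 47, 35, 21, 15]


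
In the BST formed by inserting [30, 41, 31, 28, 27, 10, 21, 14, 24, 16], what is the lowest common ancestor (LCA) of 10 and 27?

Tree insertion order: [30, 41, 31, 28, 27, 10, 21, 14, 24, 16]
Tree (level-order array): [30, 28, 41, 27, None, 31, None, 10, None, None, None, None, 21, 14, 24, None, 16]
In a BST, the LCA of p=10, q=27 is the first node v on the
root-to-leaf path with p <= v <= q (go left if both < v, right if both > v).
Walk from root:
  at 30: both 10 and 27 < 30, go left
  at 28: both 10 and 27 < 28, go left
  at 27: 10 <= 27 <= 27, this is the LCA
LCA = 27


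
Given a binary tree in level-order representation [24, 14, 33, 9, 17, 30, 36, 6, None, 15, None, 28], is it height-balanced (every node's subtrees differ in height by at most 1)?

Tree (level-order array): [24, 14, 33, 9, 17, 30, 36, 6, None, 15, None, 28]
Definition: a tree is height-balanced if, at every node, |h(left) - h(right)| <= 1 (empty subtree has height -1).
Bottom-up per-node check:
  node 6: h_left=-1, h_right=-1, diff=0 [OK], height=0
  node 9: h_left=0, h_right=-1, diff=1 [OK], height=1
  node 15: h_left=-1, h_right=-1, diff=0 [OK], height=0
  node 17: h_left=0, h_right=-1, diff=1 [OK], height=1
  node 14: h_left=1, h_right=1, diff=0 [OK], height=2
  node 28: h_left=-1, h_right=-1, diff=0 [OK], height=0
  node 30: h_left=0, h_right=-1, diff=1 [OK], height=1
  node 36: h_left=-1, h_right=-1, diff=0 [OK], height=0
  node 33: h_left=1, h_right=0, diff=1 [OK], height=2
  node 24: h_left=2, h_right=2, diff=0 [OK], height=3
All nodes satisfy the balance condition.
Result: Balanced


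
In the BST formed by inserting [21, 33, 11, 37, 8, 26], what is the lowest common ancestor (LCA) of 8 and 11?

Tree insertion order: [21, 33, 11, 37, 8, 26]
Tree (level-order array): [21, 11, 33, 8, None, 26, 37]
In a BST, the LCA of p=8, q=11 is the first node v on the
root-to-leaf path with p <= v <= q (go left if both < v, right if both > v).
Walk from root:
  at 21: both 8 and 11 < 21, go left
  at 11: 8 <= 11 <= 11, this is the LCA
LCA = 11


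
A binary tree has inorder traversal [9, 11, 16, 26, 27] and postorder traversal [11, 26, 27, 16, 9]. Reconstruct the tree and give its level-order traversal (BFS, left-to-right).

Inorder:   [9, 11, 16, 26, 27]
Postorder: [11, 26, 27, 16, 9]
Algorithm: postorder visits root last, so walk postorder right-to-left;
each value is the root of the current inorder slice — split it at that
value, recurse on the right subtree first, then the left.
Recursive splits:
  root=9; inorder splits into left=[], right=[11, 16, 26, 27]
  root=16; inorder splits into left=[11], right=[26, 27]
  root=27; inorder splits into left=[26], right=[]
  root=26; inorder splits into left=[], right=[]
  root=11; inorder splits into left=[], right=[]
Reconstructed level-order: [9, 16, 11, 27, 26]


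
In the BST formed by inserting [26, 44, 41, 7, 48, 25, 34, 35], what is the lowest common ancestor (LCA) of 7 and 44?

Tree insertion order: [26, 44, 41, 7, 48, 25, 34, 35]
Tree (level-order array): [26, 7, 44, None, 25, 41, 48, None, None, 34, None, None, None, None, 35]
In a BST, the LCA of p=7, q=44 is the first node v on the
root-to-leaf path with p <= v <= q (go left if both < v, right if both > v).
Walk from root:
  at 26: 7 <= 26 <= 44, this is the LCA
LCA = 26


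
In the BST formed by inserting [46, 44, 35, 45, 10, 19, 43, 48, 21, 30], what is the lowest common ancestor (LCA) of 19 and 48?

Tree insertion order: [46, 44, 35, 45, 10, 19, 43, 48, 21, 30]
Tree (level-order array): [46, 44, 48, 35, 45, None, None, 10, 43, None, None, None, 19, None, None, None, 21, None, 30]
In a BST, the LCA of p=19, q=48 is the first node v on the
root-to-leaf path with p <= v <= q (go left if both < v, right if both > v).
Walk from root:
  at 46: 19 <= 46 <= 48, this is the LCA
LCA = 46


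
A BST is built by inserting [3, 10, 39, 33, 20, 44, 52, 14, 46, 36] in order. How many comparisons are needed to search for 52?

Search path for 52: 3 -> 10 -> 39 -> 44 -> 52
Found: True
Comparisons: 5


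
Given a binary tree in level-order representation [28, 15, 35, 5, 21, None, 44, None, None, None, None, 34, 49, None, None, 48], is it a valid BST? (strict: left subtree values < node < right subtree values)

Level-order array: [28, 15, 35, 5, 21, None, 44, None, None, None, None, 34, 49, None, None, 48]
Validate using subtree bounds (lo, hi): at each node, require lo < value < hi,
then recurse left with hi=value and right with lo=value.
Preorder trace (stopping at first violation):
  at node 28 with bounds (-inf, +inf): OK
  at node 15 with bounds (-inf, 28): OK
  at node 5 with bounds (-inf, 15): OK
  at node 21 with bounds (15, 28): OK
  at node 35 with bounds (28, +inf): OK
  at node 44 with bounds (35, +inf): OK
  at node 34 with bounds (35, 44): VIOLATION
Node 34 violates its bound: not (35 < 34 < 44).
Result: Not a valid BST


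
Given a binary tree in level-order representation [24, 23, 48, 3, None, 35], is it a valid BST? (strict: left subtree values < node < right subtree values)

Level-order array: [24, 23, 48, 3, None, 35]
Validate using subtree bounds (lo, hi): at each node, require lo < value < hi,
then recurse left with hi=value and right with lo=value.
Preorder trace (stopping at first violation):
  at node 24 with bounds (-inf, +inf): OK
  at node 23 with bounds (-inf, 24): OK
  at node 3 with bounds (-inf, 23): OK
  at node 48 with bounds (24, +inf): OK
  at node 35 with bounds (24, 48): OK
No violation found at any node.
Result: Valid BST


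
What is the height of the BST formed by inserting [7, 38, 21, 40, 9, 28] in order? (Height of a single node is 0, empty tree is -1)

Insertion order: [7, 38, 21, 40, 9, 28]
Tree (level-order array): [7, None, 38, 21, 40, 9, 28]
Compute height bottom-up (empty subtree = -1):
  height(9) = 1 + max(-1, -1) = 0
  height(28) = 1 + max(-1, -1) = 0
  height(21) = 1 + max(0, 0) = 1
  height(40) = 1 + max(-1, -1) = 0
  height(38) = 1 + max(1, 0) = 2
  height(7) = 1 + max(-1, 2) = 3
Height = 3


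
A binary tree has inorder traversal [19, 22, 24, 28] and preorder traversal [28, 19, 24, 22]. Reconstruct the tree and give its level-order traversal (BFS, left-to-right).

Inorder:  [19, 22, 24, 28]
Preorder: [28, 19, 24, 22]
Algorithm: preorder visits root first, so consume preorder in order;
for each root, split the current inorder slice at that value into
left-subtree inorder and right-subtree inorder, then recurse.
Recursive splits:
  root=28; inorder splits into left=[19, 22, 24], right=[]
  root=19; inorder splits into left=[], right=[22, 24]
  root=24; inorder splits into left=[22], right=[]
  root=22; inorder splits into left=[], right=[]
Reconstructed level-order: [28, 19, 24, 22]


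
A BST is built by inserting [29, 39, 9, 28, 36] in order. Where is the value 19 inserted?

Starting tree (level order): [29, 9, 39, None, 28, 36]
Insertion path: 29 -> 9 -> 28
Result: insert 19 as left child of 28
Final tree (level order): [29, 9, 39, None, 28, 36, None, 19]


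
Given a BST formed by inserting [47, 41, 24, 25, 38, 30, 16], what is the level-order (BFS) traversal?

Tree insertion order: [47, 41, 24, 25, 38, 30, 16]
Tree (level-order array): [47, 41, None, 24, None, 16, 25, None, None, None, 38, 30]
BFS from the root, enqueuing left then right child of each popped node:
  queue [47] -> pop 47, enqueue [41], visited so far: [47]
  queue [41] -> pop 41, enqueue [24], visited so far: [47, 41]
  queue [24] -> pop 24, enqueue [16, 25], visited so far: [47, 41, 24]
  queue [16, 25] -> pop 16, enqueue [none], visited so far: [47, 41, 24, 16]
  queue [25] -> pop 25, enqueue [38], visited so far: [47, 41, 24, 16, 25]
  queue [38] -> pop 38, enqueue [30], visited so far: [47, 41, 24, 16, 25, 38]
  queue [30] -> pop 30, enqueue [none], visited so far: [47, 41, 24, 16, 25, 38, 30]
Result: [47, 41, 24, 16, 25, 38, 30]


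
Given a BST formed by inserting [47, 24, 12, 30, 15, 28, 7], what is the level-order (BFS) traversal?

Tree insertion order: [47, 24, 12, 30, 15, 28, 7]
Tree (level-order array): [47, 24, None, 12, 30, 7, 15, 28]
BFS from the root, enqueuing left then right child of each popped node:
  queue [47] -> pop 47, enqueue [24], visited so far: [47]
  queue [24] -> pop 24, enqueue [12, 30], visited so far: [47, 24]
  queue [12, 30] -> pop 12, enqueue [7, 15], visited so far: [47, 24, 12]
  queue [30, 7, 15] -> pop 30, enqueue [28], visited so far: [47, 24, 12, 30]
  queue [7, 15, 28] -> pop 7, enqueue [none], visited so far: [47, 24, 12, 30, 7]
  queue [15, 28] -> pop 15, enqueue [none], visited so far: [47, 24, 12, 30, 7, 15]
  queue [28] -> pop 28, enqueue [none], visited so far: [47, 24, 12, 30, 7, 15, 28]
Result: [47, 24, 12, 30, 7, 15, 28]


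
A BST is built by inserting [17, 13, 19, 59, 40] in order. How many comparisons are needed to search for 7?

Search path for 7: 17 -> 13
Found: False
Comparisons: 2


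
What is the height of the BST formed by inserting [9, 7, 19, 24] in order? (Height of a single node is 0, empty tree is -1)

Insertion order: [9, 7, 19, 24]
Tree (level-order array): [9, 7, 19, None, None, None, 24]
Compute height bottom-up (empty subtree = -1):
  height(7) = 1 + max(-1, -1) = 0
  height(24) = 1 + max(-1, -1) = 0
  height(19) = 1 + max(-1, 0) = 1
  height(9) = 1 + max(0, 1) = 2
Height = 2


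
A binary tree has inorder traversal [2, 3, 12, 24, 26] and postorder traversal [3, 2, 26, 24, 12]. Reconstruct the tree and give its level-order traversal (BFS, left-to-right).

Inorder:   [2, 3, 12, 24, 26]
Postorder: [3, 2, 26, 24, 12]
Algorithm: postorder visits root last, so walk postorder right-to-left;
each value is the root of the current inorder slice — split it at that
value, recurse on the right subtree first, then the left.
Recursive splits:
  root=12; inorder splits into left=[2, 3], right=[24, 26]
  root=24; inorder splits into left=[], right=[26]
  root=26; inorder splits into left=[], right=[]
  root=2; inorder splits into left=[], right=[3]
  root=3; inorder splits into left=[], right=[]
Reconstructed level-order: [12, 2, 24, 3, 26]


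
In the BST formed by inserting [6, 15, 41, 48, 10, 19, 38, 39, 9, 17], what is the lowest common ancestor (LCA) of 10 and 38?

Tree insertion order: [6, 15, 41, 48, 10, 19, 38, 39, 9, 17]
Tree (level-order array): [6, None, 15, 10, 41, 9, None, 19, 48, None, None, 17, 38, None, None, None, None, None, 39]
In a BST, the LCA of p=10, q=38 is the first node v on the
root-to-leaf path with p <= v <= q (go left if both < v, right if both > v).
Walk from root:
  at 6: both 10 and 38 > 6, go right
  at 15: 10 <= 15 <= 38, this is the LCA
LCA = 15


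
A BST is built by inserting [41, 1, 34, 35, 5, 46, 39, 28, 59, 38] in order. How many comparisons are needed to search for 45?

Search path for 45: 41 -> 46
Found: False
Comparisons: 2


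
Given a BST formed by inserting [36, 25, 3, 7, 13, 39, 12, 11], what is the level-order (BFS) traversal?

Tree insertion order: [36, 25, 3, 7, 13, 39, 12, 11]
Tree (level-order array): [36, 25, 39, 3, None, None, None, None, 7, None, 13, 12, None, 11]
BFS from the root, enqueuing left then right child of each popped node:
  queue [36] -> pop 36, enqueue [25, 39], visited so far: [36]
  queue [25, 39] -> pop 25, enqueue [3], visited so far: [36, 25]
  queue [39, 3] -> pop 39, enqueue [none], visited so far: [36, 25, 39]
  queue [3] -> pop 3, enqueue [7], visited so far: [36, 25, 39, 3]
  queue [7] -> pop 7, enqueue [13], visited so far: [36, 25, 39, 3, 7]
  queue [13] -> pop 13, enqueue [12], visited so far: [36, 25, 39, 3, 7, 13]
  queue [12] -> pop 12, enqueue [11], visited so far: [36, 25, 39, 3, 7, 13, 12]
  queue [11] -> pop 11, enqueue [none], visited so far: [36, 25, 39, 3, 7, 13, 12, 11]
Result: [36, 25, 39, 3, 7, 13, 12, 11]


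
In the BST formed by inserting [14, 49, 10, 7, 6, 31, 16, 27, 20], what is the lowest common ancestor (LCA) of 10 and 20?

Tree insertion order: [14, 49, 10, 7, 6, 31, 16, 27, 20]
Tree (level-order array): [14, 10, 49, 7, None, 31, None, 6, None, 16, None, None, None, None, 27, 20]
In a BST, the LCA of p=10, q=20 is the first node v on the
root-to-leaf path with p <= v <= q (go left if both < v, right if both > v).
Walk from root:
  at 14: 10 <= 14 <= 20, this is the LCA
LCA = 14


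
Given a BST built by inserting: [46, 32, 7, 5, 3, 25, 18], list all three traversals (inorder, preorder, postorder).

Tree insertion order: [46, 32, 7, 5, 3, 25, 18]
Tree (level-order array): [46, 32, None, 7, None, 5, 25, 3, None, 18]
Inorder (L, root, R): [3, 5, 7, 18, 25, 32, 46]
Preorder (root, L, R): [46, 32, 7, 5, 3, 25, 18]
Postorder (L, R, root): [3, 5, 18, 25, 7, 32, 46]


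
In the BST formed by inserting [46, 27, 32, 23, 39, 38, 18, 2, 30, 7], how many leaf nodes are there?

Tree built from: [46, 27, 32, 23, 39, 38, 18, 2, 30, 7]
Tree (level-order array): [46, 27, None, 23, 32, 18, None, 30, 39, 2, None, None, None, 38, None, None, 7]
Rule: A leaf has 0 children.
Per-node child counts:
  node 46: 1 child(ren)
  node 27: 2 child(ren)
  node 23: 1 child(ren)
  node 18: 1 child(ren)
  node 2: 1 child(ren)
  node 7: 0 child(ren)
  node 32: 2 child(ren)
  node 30: 0 child(ren)
  node 39: 1 child(ren)
  node 38: 0 child(ren)
Matching nodes: [7, 30, 38]
Count of leaf nodes: 3


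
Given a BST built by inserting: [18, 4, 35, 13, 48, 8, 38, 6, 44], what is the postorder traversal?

Tree insertion order: [18, 4, 35, 13, 48, 8, 38, 6, 44]
Tree (level-order array): [18, 4, 35, None, 13, None, 48, 8, None, 38, None, 6, None, None, 44]
Postorder traversal: [6, 8, 13, 4, 44, 38, 48, 35, 18]


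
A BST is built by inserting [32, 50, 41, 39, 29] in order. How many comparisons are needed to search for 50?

Search path for 50: 32 -> 50
Found: True
Comparisons: 2


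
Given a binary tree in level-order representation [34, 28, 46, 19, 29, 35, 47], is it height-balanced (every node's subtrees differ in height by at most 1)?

Tree (level-order array): [34, 28, 46, 19, 29, 35, 47]
Definition: a tree is height-balanced if, at every node, |h(left) - h(right)| <= 1 (empty subtree has height -1).
Bottom-up per-node check:
  node 19: h_left=-1, h_right=-1, diff=0 [OK], height=0
  node 29: h_left=-1, h_right=-1, diff=0 [OK], height=0
  node 28: h_left=0, h_right=0, diff=0 [OK], height=1
  node 35: h_left=-1, h_right=-1, diff=0 [OK], height=0
  node 47: h_left=-1, h_right=-1, diff=0 [OK], height=0
  node 46: h_left=0, h_right=0, diff=0 [OK], height=1
  node 34: h_left=1, h_right=1, diff=0 [OK], height=2
All nodes satisfy the balance condition.
Result: Balanced


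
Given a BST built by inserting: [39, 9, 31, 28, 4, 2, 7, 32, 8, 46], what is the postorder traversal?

Tree insertion order: [39, 9, 31, 28, 4, 2, 7, 32, 8, 46]
Tree (level-order array): [39, 9, 46, 4, 31, None, None, 2, 7, 28, 32, None, None, None, 8]
Postorder traversal: [2, 8, 7, 4, 28, 32, 31, 9, 46, 39]


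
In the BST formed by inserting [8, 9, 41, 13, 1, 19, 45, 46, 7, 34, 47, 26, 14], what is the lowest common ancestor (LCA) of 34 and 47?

Tree insertion order: [8, 9, 41, 13, 1, 19, 45, 46, 7, 34, 47, 26, 14]
Tree (level-order array): [8, 1, 9, None, 7, None, 41, None, None, 13, 45, None, 19, None, 46, 14, 34, None, 47, None, None, 26]
In a BST, the LCA of p=34, q=47 is the first node v on the
root-to-leaf path with p <= v <= q (go left if both < v, right if both > v).
Walk from root:
  at 8: both 34 and 47 > 8, go right
  at 9: both 34 and 47 > 9, go right
  at 41: 34 <= 41 <= 47, this is the LCA
LCA = 41


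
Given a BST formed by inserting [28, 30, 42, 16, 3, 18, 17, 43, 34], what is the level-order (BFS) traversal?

Tree insertion order: [28, 30, 42, 16, 3, 18, 17, 43, 34]
Tree (level-order array): [28, 16, 30, 3, 18, None, 42, None, None, 17, None, 34, 43]
BFS from the root, enqueuing left then right child of each popped node:
  queue [28] -> pop 28, enqueue [16, 30], visited so far: [28]
  queue [16, 30] -> pop 16, enqueue [3, 18], visited so far: [28, 16]
  queue [30, 3, 18] -> pop 30, enqueue [42], visited so far: [28, 16, 30]
  queue [3, 18, 42] -> pop 3, enqueue [none], visited so far: [28, 16, 30, 3]
  queue [18, 42] -> pop 18, enqueue [17], visited so far: [28, 16, 30, 3, 18]
  queue [42, 17] -> pop 42, enqueue [34, 43], visited so far: [28, 16, 30, 3, 18, 42]
  queue [17, 34, 43] -> pop 17, enqueue [none], visited so far: [28, 16, 30, 3, 18, 42, 17]
  queue [34, 43] -> pop 34, enqueue [none], visited so far: [28, 16, 30, 3, 18, 42, 17, 34]
  queue [43] -> pop 43, enqueue [none], visited so far: [28, 16, 30, 3, 18, 42, 17, 34, 43]
Result: [28, 16, 30, 3, 18, 42, 17, 34, 43]


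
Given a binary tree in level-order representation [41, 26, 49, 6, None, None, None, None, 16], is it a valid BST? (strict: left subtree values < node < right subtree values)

Level-order array: [41, 26, 49, 6, None, None, None, None, 16]
Validate using subtree bounds (lo, hi): at each node, require lo < value < hi,
then recurse left with hi=value and right with lo=value.
Preorder trace (stopping at first violation):
  at node 41 with bounds (-inf, +inf): OK
  at node 26 with bounds (-inf, 41): OK
  at node 6 with bounds (-inf, 26): OK
  at node 16 with bounds (6, 26): OK
  at node 49 with bounds (41, +inf): OK
No violation found at any node.
Result: Valid BST


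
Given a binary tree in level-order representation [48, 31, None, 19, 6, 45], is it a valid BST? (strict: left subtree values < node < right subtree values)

Level-order array: [48, 31, None, 19, 6, 45]
Validate using subtree bounds (lo, hi): at each node, require lo < value < hi,
then recurse left with hi=value and right with lo=value.
Preorder trace (stopping at first violation):
  at node 48 with bounds (-inf, +inf): OK
  at node 31 with bounds (-inf, 48): OK
  at node 19 with bounds (-inf, 31): OK
  at node 45 with bounds (-inf, 19): VIOLATION
Node 45 violates its bound: not (-inf < 45 < 19).
Result: Not a valid BST


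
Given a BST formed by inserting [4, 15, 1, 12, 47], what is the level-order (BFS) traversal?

Tree insertion order: [4, 15, 1, 12, 47]
Tree (level-order array): [4, 1, 15, None, None, 12, 47]
BFS from the root, enqueuing left then right child of each popped node:
  queue [4] -> pop 4, enqueue [1, 15], visited so far: [4]
  queue [1, 15] -> pop 1, enqueue [none], visited so far: [4, 1]
  queue [15] -> pop 15, enqueue [12, 47], visited so far: [4, 1, 15]
  queue [12, 47] -> pop 12, enqueue [none], visited so far: [4, 1, 15, 12]
  queue [47] -> pop 47, enqueue [none], visited so far: [4, 1, 15, 12, 47]
Result: [4, 1, 15, 12, 47]


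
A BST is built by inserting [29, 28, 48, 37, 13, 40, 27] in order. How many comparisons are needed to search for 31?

Search path for 31: 29 -> 48 -> 37
Found: False
Comparisons: 3


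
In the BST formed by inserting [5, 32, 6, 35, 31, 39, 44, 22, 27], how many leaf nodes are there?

Tree built from: [5, 32, 6, 35, 31, 39, 44, 22, 27]
Tree (level-order array): [5, None, 32, 6, 35, None, 31, None, 39, 22, None, None, 44, None, 27]
Rule: A leaf has 0 children.
Per-node child counts:
  node 5: 1 child(ren)
  node 32: 2 child(ren)
  node 6: 1 child(ren)
  node 31: 1 child(ren)
  node 22: 1 child(ren)
  node 27: 0 child(ren)
  node 35: 1 child(ren)
  node 39: 1 child(ren)
  node 44: 0 child(ren)
Matching nodes: [27, 44]
Count of leaf nodes: 2


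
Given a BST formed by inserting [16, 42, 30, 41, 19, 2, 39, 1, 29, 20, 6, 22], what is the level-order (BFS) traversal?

Tree insertion order: [16, 42, 30, 41, 19, 2, 39, 1, 29, 20, 6, 22]
Tree (level-order array): [16, 2, 42, 1, 6, 30, None, None, None, None, None, 19, 41, None, 29, 39, None, 20, None, None, None, None, 22]
BFS from the root, enqueuing left then right child of each popped node:
  queue [16] -> pop 16, enqueue [2, 42], visited so far: [16]
  queue [2, 42] -> pop 2, enqueue [1, 6], visited so far: [16, 2]
  queue [42, 1, 6] -> pop 42, enqueue [30], visited so far: [16, 2, 42]
  queue [1, 6, 30] -> pop 1, enqueue [none], visited so far: [16, 2, 42, 1]
  queue [6, 30] -> pop 6, enqueue [none], visited so far: [16, 2, 42, 1, 6]
  queue [30] -> pop 30, enqueue [19, 41], visited so far: [16, 2, 42, 1, 6, 30]
  queue [19, 41] -> pop 19, enqueue [29], visited so far: [16, 2, 42, 1, 6, 30, 19]
  queue [41, 29] -> pop 41, enqueue [39], visited so far: [16, 2, 42, 1, 6, 30, 19, 41]
  queue [29, 39] -> pop 29, enqueue [20], visited so far: [16, 2, 42, 1, 6, 30, 19, 41, 29]
  queue [39, 20] -> pop 39, enqueue [none], visited so far: [16, 2, 42, 1, 6, 30, 19, 41, 29, 39]
  queue [20] -> pop 20, enqueue [22], visited so far: [16, 2, 42, 1, 6, 30, 19, 41, 29, 39, 20]
  queue [22] -> pop 22, enqueue [none], visited so far: [16, 2, 42, 1, 6, 30, 19, 41, 29, 39, 20, 22]
Result: [16, 2, 42, 1, 6, 30, 19, 41, 29, 39, 20, 22]


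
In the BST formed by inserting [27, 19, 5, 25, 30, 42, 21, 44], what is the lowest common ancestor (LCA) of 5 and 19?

Tree insertion order: [27, 19, 5, 25, 30, 42, 21, 44]
Tree (level-order array): [27, 19, 30, 5, 25, None, 42, None, None, 21, None, None, 44]
In a BST, the LCA of p=5, q=19 is the first node v on the
root-to-leaf path with p <= v <= q (go left if both < v, right if both > v).
Walk from root:
  at 27: both 5 and 19 < 27, go left
  at 19: 5 <= 19 <= 19, this is the LCA
LCA = 19


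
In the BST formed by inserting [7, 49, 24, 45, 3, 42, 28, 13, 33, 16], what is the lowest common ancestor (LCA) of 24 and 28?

Tree insertion order: [7, 49, 24, 45, 3, 42, 28, 13, 33, 16]
Tree (level-order array): [7, 3, 49, None, None, 24, None, 13, 45, None, 16, 42, None, None, None, 28, None, None, 33]
In a BST, the LCA of p=24, q=28 is the first node v on the
root-to-leaf path with p <= v <= q (go left if both < v, right if both > v).
Walk from root:
  at 7: both 24 and 28 > 7, go right
  at 49: both 24 and 28 < 49, go left
  at 24: 24 <= 24 <= 28, this is the LCA
LCA = 24


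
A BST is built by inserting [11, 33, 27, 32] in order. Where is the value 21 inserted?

Starting tree (level order): [11, None, 33, 27, None, None, 32]
Insertion path: 11 -> 33 -> 27
Result: insert 21 as left child of 27
Final tree (level order): [11, None, 33, 27, None, 21, 32]


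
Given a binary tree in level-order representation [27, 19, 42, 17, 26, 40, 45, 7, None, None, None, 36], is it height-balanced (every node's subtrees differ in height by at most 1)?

Tree (level-order array): [27, 19, 42, 17, 26, 40, 45, 7, None, None, None, 36]
Definition: a tree is height-balanced if, at every node, |h(left) - h(right)| <= 1 (empty subtree has height -1).
Bottom-up per-node check:
  node 7: h_left=-1, h_right=-1, diff=0 [OK], height=0
  node 17: h_left=0, h_right=-1, diff=1 [OK], height=1
  node 26: h_left=-1, h_right=-1, diff=0 [OK], height=0
  node 19: h_left=1, h_right=0, diff=1 [OK], height=2
  node 36: h_left=-1, h_right=-1, diff=0 [OK], height=0
  node 40: h_left=0, h_right=-1, diff=1 [OK], height=1
  node 45: h_left=-1, h_right=-1, diff=0 [OK], height=0
  node 42: h_left=1, h_right=0, diff=1 [OK], height=2
  node 27: h_left=2, h_right=2, diff=0 [OK], height=3
All nodes satisfy the balance condition.
Result: Balanced


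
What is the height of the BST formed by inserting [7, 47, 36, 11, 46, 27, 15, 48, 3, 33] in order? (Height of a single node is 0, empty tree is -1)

Insertion order: [7, 47, 36, 11, 46, 27, 15, 48, 3, 33]
Tree (level-order array): [7, 3, 47, None, None, 36, 48, 11, 46, None, None, None, 27, None, None, 15, 33]
Compute height bottom-up (empty subtree = -1):
  height(3) = 1 + max(-1, -1) = 0
  height(15) = 1 + max(-1, -1) = 0
  height(33) = 1 + max(-1, -1) = 0
  height(27) = 1 + max(0, 0) = 1
  height(11) = 1 + max(-1, 1) = 2
  height(46) = 1 + max(-1, -1) = 0
  height(36) = 1 + max(2, 0) = 3
  height(48) = 1 + max(-1, -1) = 0
  height(47) = 1 + max(3, 0) = 4
  height(7) = 1 + max(0, 4) = 5
Height = 5


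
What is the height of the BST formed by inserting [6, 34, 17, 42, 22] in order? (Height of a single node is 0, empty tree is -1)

Insertion order: [6, 34, 17, 42, 22]
Tree (level-order array): [6, None, 34, 17, 42, None, 22]
Compute height bottom-up (empty subtree = -1):
  height(22) = 1 + max(-1, -1) = 0
  height(17) = 1 + max(-1, 0) = 1
  height(42) = 1 + max(-1, -1) = 0
  height(34) = 1 + max(1, 0) = 2
  height(6) = 1 + max(-1, 2) = 3
Height = 3


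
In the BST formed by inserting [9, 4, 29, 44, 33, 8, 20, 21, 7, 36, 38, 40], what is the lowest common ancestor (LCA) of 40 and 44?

Tree insertion order: [9, 4, 29, 44, 33, 8, 20, 21, 7, 36, 38, 40]
Tree (level-order array): [9, 4, 29, None, 8, 20, 44, 7, None, None, 21, 33, None, None, None, None, None, None, 36, None, 38, None, 40]
In a BST, the LCA of p=40, q=44 is the first node v on the
root-to-leaf path with p <= v <= q (go left if both < v, right if both > v).
Walk from root:
  at 9: both 40 and 44 > 9, go right
  at 29: both 40 and 44 > 29, go right
  at 44: 40 <= 44 <= 44, this is the LCA
LCA = 44


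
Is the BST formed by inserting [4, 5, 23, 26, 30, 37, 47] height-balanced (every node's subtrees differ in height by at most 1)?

Tree (level-order array): [4, None, 5, None, 23, None, 26, None, 30, None, 37, None, 47]
Definition: a tree is height-balanced if, at every node, |h(left) - h(right)| <= 1 (empty subtree has height -1).
Bottom-up per-node check:
  node 47: h_left=-1, h_right=-1, diff=0 [OK], height=0
  node 37: h_left=-1, h_right=0, diff=1 [OK], height=1
  node 30: h_left=-1, h_right=1, diff=2 [FAIL (|-1-1|=2 > 1)], height=2
  node 26: h_left=-1, h_right=2, diff=3 [FAIL (|-1-2|=3 > 1)], height=3
  node 23: h_left=-1, h_right=3, diff=4 [FAIL (|-1-3|=4 > 1)], height=4
  node 5: h_left=-1, h_right=4, diff=5 [FAIL (|-1-4|=5 > 1)], height=5
  node 4: h_left=-1, h_right=5, diff=6 [FAIL (|-1-5|=6 > 1)], height=6
Node 30 violates the condition: |-1 - 1| = 2 > 1.
Result: Not balanced


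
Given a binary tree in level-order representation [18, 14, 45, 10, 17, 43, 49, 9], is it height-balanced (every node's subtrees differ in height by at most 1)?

Tree (level-order array): [18, 14, 45, 10, 17, 43, 49, 9]
Definition: a tree is height-balanced if, at every node, |h(left) - h(right)| <= 1 (empty subtree has height -1).
Bottom-up per-node check:
  node 9: h_left=-1, h_right=-1, diff=0 [OK], height=0
  node 10: h_left=0, h_right=-1, diff=1 [OK], height=1
  node 17: h_left=-1, h_right=-1, diff=0 [OK], height=0
  node 14: h_left=1, h_right=0, diff=1 [OK], height=2
  node 43: h_left=-1, h_right=-1, diff=0 [OK], height=0
  node 49: h_left=-1, h_right=-1, diff=0 [OK], height=0
  node 45: h_left=0, h_right=0, diff=0 [OK], height=1
  node 18: h_left=2, h_right=1, diff=1 [OK], height=3
All nodes satisfy the balance condition.
Result: Balanced


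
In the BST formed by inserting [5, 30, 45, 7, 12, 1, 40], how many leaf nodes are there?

Tree built from: [5, 30, 45, 7, 12, 1, 40]
Tree (level-order array): [5, 1, 30, None, None, 7, 45, None, 12, 40]
Rule: A leaf has 0 children.
Per-node child counts:
  node 5: 2 child(ren)
  node 1: 0 child(ren)
  node 30: 2 child(ren)
  node 7: 1 child(ren)
  node 12: 0 child(ren)
  node 45: 1 child(ren)
  node 40: 0 child(ren)
Matching nodes: [1, 12, 40]
Count of leaf nodes: 3


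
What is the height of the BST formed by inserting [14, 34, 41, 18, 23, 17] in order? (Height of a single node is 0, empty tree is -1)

Insertion order: [14, 34, 41, 18, 23, 17]
Tree (level-order array): [14, None, 34, 18, 41, 17, 23]
Compute height bottom-up (empty subtree = -1):
  height(17) = 1 + max(-1, -1) = 0
  height(23) = 1 + max(-1, -1) = 0
  height(18) = 1 + max(0, 0) = 1
  height(41) = 1 + max(-1, -1) = 0
  height(34) = 1 + max(1, 0) = 2
  height(14) = 1 + max(-1, 2) = 3
Height = 3


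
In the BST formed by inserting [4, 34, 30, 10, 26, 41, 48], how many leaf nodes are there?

Tree built from: [4, 34, 30, 10, 26, 41, 48]
Tree (level-order array): [4, None, 34, 30, 41, 10, None, None, 48, None, 26]
Rule: A leaf has 0 children.
Per-node child counts:
  node 4: 1 child(ren)
  node 34: 2 child(ren)
  node 30: 1 child(ren)
  node 10: 1 child(ren)
  node 26: 0 child(ren)
  node 41: 1 child(ren)
  node 48: 0 child(ren)
Matching nodes: [26, 48]
Count of leaf nodes: 2


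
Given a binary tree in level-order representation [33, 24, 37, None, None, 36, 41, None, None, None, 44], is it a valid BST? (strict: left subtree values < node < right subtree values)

Level-order array: [33, 24, 37, None, None, 36, 41, None, None, None, 44]
Validate using subtree bounds (lo, hi): at each node, require lo < value < hi,
then recurse left with hi=value and right with lo=value.
Preorder trace (stopping at first violation):
  at node 33 with bounds (-inf, +inf): OK
  at node 24 with bounds (-inf, 33): OK
  at node 37 with bounds (33, +inf): OK
  at node 36 with bounds (33, 37): OK
  at node 41 with bounds (37, +inf): OK
  at node 44 with bounds (41, +inf): OK
No violation found at any node.
Result: Valid BST


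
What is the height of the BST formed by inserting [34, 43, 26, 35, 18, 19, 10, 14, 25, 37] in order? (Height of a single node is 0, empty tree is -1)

Insertion order: [34, 43, 26, 35, 18, 19, 10, 14, 25, 37]
Tree (level-order array): [34, 26, 43, 18, None, 35, None, 10, 19, None, 37, None, 14, None, 25]
Compute height bottom-up (empty subtree = -1):
  height(14) = 1 + max(-1, -1) = 0
  height(10) = 1 + max(-1, 0) = 1
  height(25) = 1 + max(-1, -1) = 0
  height(19) = 1 + max(-1, 0) = 1
  height(18) = 1 + max(1, 1) = 2
  height(26) = 1 + max(2, -1) = 3
  height(37) = 1 + max(-1, -1) = 0
  height(35) = 1 + max(-1, 0) = 1
  height(43) = 1 + max(1, -1) = 2
  height(34) = 1 + max(3, 2) = 4
Height = 4
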